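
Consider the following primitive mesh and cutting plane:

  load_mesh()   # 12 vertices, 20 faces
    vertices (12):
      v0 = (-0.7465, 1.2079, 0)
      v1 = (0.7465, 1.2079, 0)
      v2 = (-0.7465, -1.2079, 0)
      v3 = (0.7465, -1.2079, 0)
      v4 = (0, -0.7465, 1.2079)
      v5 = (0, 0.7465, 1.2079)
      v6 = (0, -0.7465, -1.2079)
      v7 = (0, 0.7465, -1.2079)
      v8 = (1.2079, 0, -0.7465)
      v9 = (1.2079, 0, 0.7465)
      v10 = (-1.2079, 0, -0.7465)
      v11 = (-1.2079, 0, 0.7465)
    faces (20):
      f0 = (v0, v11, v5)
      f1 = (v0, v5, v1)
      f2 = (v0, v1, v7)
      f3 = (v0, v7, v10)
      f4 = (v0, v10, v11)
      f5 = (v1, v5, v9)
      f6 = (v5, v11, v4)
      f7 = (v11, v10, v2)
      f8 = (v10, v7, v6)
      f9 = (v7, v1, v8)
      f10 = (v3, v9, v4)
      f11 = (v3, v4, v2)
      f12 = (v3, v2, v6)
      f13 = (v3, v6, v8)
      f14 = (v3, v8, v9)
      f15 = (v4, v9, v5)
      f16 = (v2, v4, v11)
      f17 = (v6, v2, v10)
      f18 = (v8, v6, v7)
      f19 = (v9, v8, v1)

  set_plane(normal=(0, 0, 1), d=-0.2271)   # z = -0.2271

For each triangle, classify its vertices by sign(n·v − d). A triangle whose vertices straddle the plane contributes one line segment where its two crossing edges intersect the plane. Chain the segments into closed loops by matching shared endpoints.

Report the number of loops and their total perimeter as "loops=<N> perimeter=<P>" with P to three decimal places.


Straddling triangles (10 of 20):
  (v0,v1,v7) [++-] → (0.606149, 1.12115, -0.2271)–(-0.606149, 1.12115, -0.2271)  len=1.2123
  (v0,v7,v10) [+--] → (-0.606149, 1.12115, -0.2271)–(-0.886867, 0.840433, -0.2271)  len=0.3970
  (v0,v10,v11) [+-+] → (-0.886867, 0.840433, -0.2271)–(-1.2079, 0, -0.2271)  len=0.8997
  (v11,v10,v2) [+-+] → (-1.2079, 0, -0.2271)–(-0.886867, -0.840433, -0.2271)  len=0.8997
  (v7,v1,v8) [-+-] → (0.606149, 1.12115, -0.2271)–(0.886867, 0.840433, -0.2271)  len=0.3970
  (v3,v2,v6) [++-] → (-0.606149, -1.12115, -0.2271)–(0.606149, -1.12115, -0.2271)  len=1.2123
  (v3,v6,v8) [+--] → (0.606149, -1.12115, -0.2271)–(0.886867, -0.840433, -0.2271)  len=0.3970
  (v3,v8,v9) [+-+] → (0.886867, -0.840433, -0.2271)–(1.2079, 0, -0.2271)  len=0.8997
  (v6,v2,v10) [-+-] → (-0.606149, -1.12115, -0.2271)–(-0.886867, -0.840433, -0.2271)  len=0.3970
  (v9,v8,v1) [+-+] → (1.2079, 0, -0.2271)–(0.886867, 0.840433, -0.2271)  len=0.8997

Chained into 1 loop(s):
  loop 1: 10 segments, perimeter = 7.6112
Total perimeter = 7.611

loops=1 perimeter=7.611


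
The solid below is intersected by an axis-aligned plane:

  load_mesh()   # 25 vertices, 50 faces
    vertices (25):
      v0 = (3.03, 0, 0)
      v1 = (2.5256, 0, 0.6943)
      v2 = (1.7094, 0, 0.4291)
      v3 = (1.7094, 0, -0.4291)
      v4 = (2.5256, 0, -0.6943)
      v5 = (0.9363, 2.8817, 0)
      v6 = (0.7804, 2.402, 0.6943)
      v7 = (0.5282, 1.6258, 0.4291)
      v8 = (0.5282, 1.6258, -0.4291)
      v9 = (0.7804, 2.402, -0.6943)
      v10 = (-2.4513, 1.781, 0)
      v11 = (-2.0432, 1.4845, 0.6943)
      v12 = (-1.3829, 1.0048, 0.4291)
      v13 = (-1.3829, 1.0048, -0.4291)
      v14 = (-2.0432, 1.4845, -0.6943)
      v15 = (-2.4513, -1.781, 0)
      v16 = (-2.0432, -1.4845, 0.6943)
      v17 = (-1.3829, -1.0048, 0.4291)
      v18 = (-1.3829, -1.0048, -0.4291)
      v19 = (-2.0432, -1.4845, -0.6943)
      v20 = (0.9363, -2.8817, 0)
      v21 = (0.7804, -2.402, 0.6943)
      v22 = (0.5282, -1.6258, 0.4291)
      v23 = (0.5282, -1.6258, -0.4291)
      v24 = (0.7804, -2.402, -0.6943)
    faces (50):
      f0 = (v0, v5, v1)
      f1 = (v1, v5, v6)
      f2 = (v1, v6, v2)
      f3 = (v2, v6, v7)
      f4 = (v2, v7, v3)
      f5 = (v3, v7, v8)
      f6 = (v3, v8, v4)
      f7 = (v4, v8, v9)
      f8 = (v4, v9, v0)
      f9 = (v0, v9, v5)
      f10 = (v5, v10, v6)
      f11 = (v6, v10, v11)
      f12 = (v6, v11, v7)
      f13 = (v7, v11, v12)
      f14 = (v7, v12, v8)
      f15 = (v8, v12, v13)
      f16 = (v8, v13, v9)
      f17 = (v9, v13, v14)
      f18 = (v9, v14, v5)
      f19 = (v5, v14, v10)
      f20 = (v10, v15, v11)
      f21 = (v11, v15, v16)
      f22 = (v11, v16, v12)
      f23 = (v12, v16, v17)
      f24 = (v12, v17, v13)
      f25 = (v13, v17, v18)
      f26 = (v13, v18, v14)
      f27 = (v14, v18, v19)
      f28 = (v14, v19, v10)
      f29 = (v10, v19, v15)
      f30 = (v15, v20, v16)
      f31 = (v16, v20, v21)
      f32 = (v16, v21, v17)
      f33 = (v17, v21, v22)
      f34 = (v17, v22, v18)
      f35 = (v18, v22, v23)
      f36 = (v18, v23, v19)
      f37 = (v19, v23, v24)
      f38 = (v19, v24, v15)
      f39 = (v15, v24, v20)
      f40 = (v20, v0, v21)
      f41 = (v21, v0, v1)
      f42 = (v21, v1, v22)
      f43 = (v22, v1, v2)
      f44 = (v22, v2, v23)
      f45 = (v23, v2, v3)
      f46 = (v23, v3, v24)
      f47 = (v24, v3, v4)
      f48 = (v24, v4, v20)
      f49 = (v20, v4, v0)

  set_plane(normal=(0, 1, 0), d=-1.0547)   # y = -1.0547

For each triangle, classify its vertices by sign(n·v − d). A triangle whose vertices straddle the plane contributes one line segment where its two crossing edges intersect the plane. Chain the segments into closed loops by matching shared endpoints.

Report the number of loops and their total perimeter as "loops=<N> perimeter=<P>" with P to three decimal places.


loops=2 perimeter=8.483

Straddling triangles (22 of 50):
  (v10,v15,v11) [+-+] → (-2.4513, -1.0547, 0)–(-2.36053, -1.0547, 0.154424)  len=0.1791
  (v11,v15,v16) [+--] → (-2.36053, -1.0547, 0.154424)–(-2.0432, -1.0547, 0.6943)  len=0.6262
  (v11,v16,v12) [+-+] → (-2.0432, -1.0547, 0.6943)–(-1.92919, -1.0547, 0.648511)  len=0.1229
  (v12,v16,v17) [+-+] → (-1.92919, -1.0547, 0.648511)–(-1.45159, -1.0547, 0.456687)  len=0.5147
  (v14,v18,v19) [++-] → (-1.45159, -1.0547, -0.456687)–(-2.0432, -1.0547, -0.6943)  len=0.6375
  (v14,v19,v10) [+-+] → (-2.0432, -1.0547, -0.6943)–(-2.09691, -1.0547, -0.602917)  len=0.1060
  (v10,v19,v15) [+--] → (-2.09691, -1.0547, -0.602917)–(-2.4513, -1.0547, 0)  len=0.6994
  (v16,v21,v17) [--+] → (-1.30564, -1.0547, 0.438571)–(-1.45159, -1.0547, 0.456687)  len=0.1471
  (v17,v21,v22) [+--] → (-1.30564, -1.0547, 0.438571)–(-1.22933, -1.0547, 0.4291)  len=0.0769
  (v17,v22,v18) [+-+] → (-1.22933, -1.0547, 0.4291)–(-1.22933, -1.0547, -0.36014)  len=0.7892
  (v18,v22,v23) [+--] → (-1.22933, -1.0547, -0.36014)–(-1.22933, -1.0547, -0.4291)  len=0.0690
  (v18,v23,v19) [+--] → (-1.22933, -1.0547, -0.4291)–(-1.45159, -1.0547, -0.456687)  len=0.2240
  (v20,v0,v21) [-+-] → (2.26371, -1.0547, 0)–(2.04222, -1.0547, 0.304862)  len=0.3768
  (v21,v0,v1) [-++] → (2.04222, -1.0547, 0.304862)–(1.7593, -1.0547, 0.6943)  len=0.4814
  (v21,v1,v22) [-+-] → (1.7593, -1.0547, 0.6943)–(1.22983, -1.0547, 0.522258)  len=0.5567
  (v22,v1,v2) [-++] → (1.22983, -1.0547, 0.522258)–(0.943124, -1.0547, 0.4291)  len=0.3015
  (v22,v2,v23) [-+-] → (0.943124, -1.0547, 0.4291)–(0.943124, -1.0547, -0.127637)  len=0.5567
  (v23,v2,v3) [-++] → (0.943124, -1.0547, -0.127637)–(0.943124, -1.0547, -0.4291)  len=0.3015
  (v23,v3,v24) [-+-] → (0.943124, -1.0547, -0.4291)–(1.30148, -1.0547, -0.545547)  len=0.3768
  (v24,v3,v4) [-++] → (1.30148, -1.0547, -0.545547)–(1.7593, -1.0547, -0.6943)  len=0.4814
  (v24,v4,v20) [-+-] → (1.7593, -1.0547, -0.6943)–(1.94392, -1.0547, -0.440187)  len=0.3141
  (v20,v4,v0) [-++] → (1.94392, -1.0547, -0.440187)–(2.26371, -1.0547, 0)  len=0.5441

Chained into 2 loop(s):
  loop 1: 12 segments, perimeter = 4.1919
  loop 2: 10 segments, perimeter = 4.2909
Total perimeter = 8.483


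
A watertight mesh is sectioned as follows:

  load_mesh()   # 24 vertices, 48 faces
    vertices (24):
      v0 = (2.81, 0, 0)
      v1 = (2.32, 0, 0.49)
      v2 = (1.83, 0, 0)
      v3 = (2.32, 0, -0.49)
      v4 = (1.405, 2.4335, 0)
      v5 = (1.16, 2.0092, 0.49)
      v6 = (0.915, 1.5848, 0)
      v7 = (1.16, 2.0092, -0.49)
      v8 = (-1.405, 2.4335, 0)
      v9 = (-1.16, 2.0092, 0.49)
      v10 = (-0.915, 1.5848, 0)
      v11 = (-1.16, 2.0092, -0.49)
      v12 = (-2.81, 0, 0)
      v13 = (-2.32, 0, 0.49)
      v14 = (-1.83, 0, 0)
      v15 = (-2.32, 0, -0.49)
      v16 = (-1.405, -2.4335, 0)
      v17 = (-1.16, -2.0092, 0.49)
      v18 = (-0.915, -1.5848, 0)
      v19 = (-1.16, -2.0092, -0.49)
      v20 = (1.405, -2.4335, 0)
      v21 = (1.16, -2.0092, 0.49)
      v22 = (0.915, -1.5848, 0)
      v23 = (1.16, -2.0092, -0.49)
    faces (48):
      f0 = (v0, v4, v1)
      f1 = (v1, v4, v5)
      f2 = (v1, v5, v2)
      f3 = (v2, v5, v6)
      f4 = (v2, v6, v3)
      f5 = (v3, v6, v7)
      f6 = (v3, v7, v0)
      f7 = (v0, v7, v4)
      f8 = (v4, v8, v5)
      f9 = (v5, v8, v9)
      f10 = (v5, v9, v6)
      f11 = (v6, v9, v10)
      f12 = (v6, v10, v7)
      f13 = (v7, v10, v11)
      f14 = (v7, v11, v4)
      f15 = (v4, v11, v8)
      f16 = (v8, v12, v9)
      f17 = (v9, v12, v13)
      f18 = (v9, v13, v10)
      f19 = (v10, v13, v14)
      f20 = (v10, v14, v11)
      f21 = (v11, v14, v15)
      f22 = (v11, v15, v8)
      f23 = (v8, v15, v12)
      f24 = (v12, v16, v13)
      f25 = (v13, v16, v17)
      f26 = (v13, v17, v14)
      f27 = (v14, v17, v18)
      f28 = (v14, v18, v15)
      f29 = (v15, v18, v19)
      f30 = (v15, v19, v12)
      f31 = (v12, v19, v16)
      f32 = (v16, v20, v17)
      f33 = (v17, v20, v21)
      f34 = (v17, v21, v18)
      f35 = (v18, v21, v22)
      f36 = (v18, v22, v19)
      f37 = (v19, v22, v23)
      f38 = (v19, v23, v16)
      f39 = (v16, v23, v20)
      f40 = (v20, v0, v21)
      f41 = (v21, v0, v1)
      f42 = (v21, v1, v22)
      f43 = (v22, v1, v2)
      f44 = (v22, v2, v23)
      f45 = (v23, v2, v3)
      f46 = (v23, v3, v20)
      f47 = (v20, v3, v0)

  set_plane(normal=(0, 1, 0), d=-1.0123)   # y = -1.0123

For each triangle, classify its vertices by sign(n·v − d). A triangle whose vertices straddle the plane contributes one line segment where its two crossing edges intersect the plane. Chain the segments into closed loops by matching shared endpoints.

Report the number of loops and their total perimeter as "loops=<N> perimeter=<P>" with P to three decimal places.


Straddling triangles (16 of 48):
  (v12,v16,v13) [+-+] → (-2.22554, -1.0123, 0)–(-1.93937, -1.0123, 0.286167)  len=0.4047
  (v13,v16,v17) [+--] → (-1.93937, -1.0123, 0.286167)–(-1.73555, -1.0123, 0.49)  len=0.2883
  (v13,v17,v14) [+-+] → (-1.73555, -1.0123, 0.49)–(-1.49243, -1.0123, 0.246878)  len=0.3438
  (v14,v17,v18) [+--] → (-1.49243, -1.0123, 0.246878)–(-1.24554, -1.0123, 0)  len=0.3491
  (v14,v18,v15) [+-+] → (-1.24554, -1.0123, 0)–(-1.42255, -1.0123, -0.17701)  len=0.2503
  (v15,v18,v19) [+--] → (-1.42255, -1.0123, -0.17701)–(-1.73555, -1.0123, -0.49)  len=0.4426
  (v15,v19,v12) [+-+] → (-1.73555, -1.0123, -0.49)–(-1.97868, -1.0123, -0.246878)  len=0.3438
  (v12,v19,v16) [+--] → (-1.97868, -1.0123, -0.246878)–(-2.22554, -1.0123, 0)  len=0.3491
  (v20,v0,v21) [-+-] → (2.22554, -1.0123, 0)–(1.97868, -1.0123, 0.246878)  len=0.3491
  (v21,v0,v1) [-++] → (1.97868, -1.0123, 0.246878)–(1.73555, -1.0123, 0.49)  len=0.3438
  (v21,v1,v22) [-+-] → (1.73555, -1.0123, 0.49)–(1.42255, -1.0123, 0.17701)  len=0.4426
  (v22,v1,v2) [-++] → (1.42255, -1.0123, 0.17701)–(1.24554, -1.0123, 0)  len=0.2503
  (v22,v2,v23) [-+-] → (1.24554, -1.0123, 0)–(1.49243, -1.0123, -0.246878)  len=0.3491
  (v23,v2,v3) [-++] → (1.49243, -1.0123, -0.246878)–(1.73555, -1.0123, -0.49)  len=0.3438
  (v23,v3,v20) [-+-] → (1.73555, -1.0123, -0.49)–(1.93937, -1.0123, -0.286167)  len=0.2883
  (v20,v3,v0) [-++] → (1.93937, -1.0123, -0.286167)–(2.22554, -1.0123, 0)  len=0.4047

Chained into 2 loop(s):
  loop 1: 8 segments, perimeter = 2.7719
  loop 2: 8 segments, perimeter = 2.7719
Total perimeter = 5.544

loops=2 perimeter=5.544


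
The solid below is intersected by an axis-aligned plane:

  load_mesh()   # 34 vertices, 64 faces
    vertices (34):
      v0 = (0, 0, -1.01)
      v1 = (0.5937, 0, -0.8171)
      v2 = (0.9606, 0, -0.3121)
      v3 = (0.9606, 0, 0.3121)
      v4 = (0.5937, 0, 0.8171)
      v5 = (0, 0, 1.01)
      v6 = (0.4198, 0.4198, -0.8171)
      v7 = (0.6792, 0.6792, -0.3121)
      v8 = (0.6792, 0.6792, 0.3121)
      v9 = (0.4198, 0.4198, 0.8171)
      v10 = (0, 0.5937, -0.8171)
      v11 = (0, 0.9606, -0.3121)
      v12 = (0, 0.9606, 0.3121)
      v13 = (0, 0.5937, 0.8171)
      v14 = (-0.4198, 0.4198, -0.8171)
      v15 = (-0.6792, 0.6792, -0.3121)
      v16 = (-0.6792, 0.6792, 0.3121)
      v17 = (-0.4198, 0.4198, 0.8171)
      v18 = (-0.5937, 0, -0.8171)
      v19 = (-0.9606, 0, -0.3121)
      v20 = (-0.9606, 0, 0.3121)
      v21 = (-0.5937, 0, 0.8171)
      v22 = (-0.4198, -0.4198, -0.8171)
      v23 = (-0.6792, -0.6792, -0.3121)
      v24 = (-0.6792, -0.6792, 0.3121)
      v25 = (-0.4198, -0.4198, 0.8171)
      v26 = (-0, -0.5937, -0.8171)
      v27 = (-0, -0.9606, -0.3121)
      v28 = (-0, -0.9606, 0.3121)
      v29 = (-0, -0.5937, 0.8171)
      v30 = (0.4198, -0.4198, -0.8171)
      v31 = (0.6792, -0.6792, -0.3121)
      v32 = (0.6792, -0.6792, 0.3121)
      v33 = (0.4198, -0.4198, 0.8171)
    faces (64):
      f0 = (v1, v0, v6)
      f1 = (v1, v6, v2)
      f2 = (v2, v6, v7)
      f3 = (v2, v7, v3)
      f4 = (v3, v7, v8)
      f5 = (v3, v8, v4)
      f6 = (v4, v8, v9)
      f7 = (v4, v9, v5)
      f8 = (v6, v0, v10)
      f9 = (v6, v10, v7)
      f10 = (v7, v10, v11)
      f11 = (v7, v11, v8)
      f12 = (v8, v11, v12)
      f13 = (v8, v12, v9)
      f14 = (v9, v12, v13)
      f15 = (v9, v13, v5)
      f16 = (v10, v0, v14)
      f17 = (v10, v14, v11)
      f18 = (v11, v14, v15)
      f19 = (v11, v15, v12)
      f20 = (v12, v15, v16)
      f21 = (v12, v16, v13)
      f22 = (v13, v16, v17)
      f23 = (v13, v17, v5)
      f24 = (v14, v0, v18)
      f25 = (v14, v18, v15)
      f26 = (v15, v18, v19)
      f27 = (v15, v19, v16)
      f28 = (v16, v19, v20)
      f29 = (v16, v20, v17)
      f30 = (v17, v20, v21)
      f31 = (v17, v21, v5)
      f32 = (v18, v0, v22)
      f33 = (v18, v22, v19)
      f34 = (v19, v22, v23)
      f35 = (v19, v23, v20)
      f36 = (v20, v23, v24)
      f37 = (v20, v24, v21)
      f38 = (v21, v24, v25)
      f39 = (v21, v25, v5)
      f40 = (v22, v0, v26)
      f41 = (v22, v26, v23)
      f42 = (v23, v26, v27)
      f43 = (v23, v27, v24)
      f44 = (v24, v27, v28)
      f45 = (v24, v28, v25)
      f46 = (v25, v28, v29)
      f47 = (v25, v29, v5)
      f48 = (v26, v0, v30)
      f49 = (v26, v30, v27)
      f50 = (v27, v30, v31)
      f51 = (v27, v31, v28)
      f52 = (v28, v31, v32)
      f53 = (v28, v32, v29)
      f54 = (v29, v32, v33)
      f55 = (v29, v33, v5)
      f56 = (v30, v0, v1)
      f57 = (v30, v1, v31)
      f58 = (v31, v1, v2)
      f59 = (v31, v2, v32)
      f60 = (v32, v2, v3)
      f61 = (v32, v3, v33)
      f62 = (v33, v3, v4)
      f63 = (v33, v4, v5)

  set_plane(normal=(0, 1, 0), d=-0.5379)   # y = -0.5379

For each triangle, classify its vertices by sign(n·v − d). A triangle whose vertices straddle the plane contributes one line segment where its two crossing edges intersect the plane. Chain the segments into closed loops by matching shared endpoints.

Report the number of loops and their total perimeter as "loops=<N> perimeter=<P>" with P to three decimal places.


loops=1 perimeter=5.009

Straddling triangles (20 of 64):
  (v19,v22,v23) [++-] → (-0.5379, -0.5379, -0.587183)–(-0.737742, -0.5379, -0.3121)  len=0.3400
  (v19,v23,v20) [+-+] → (-0.737742, -0.5379, -0.3121)–(-0.737742, -0.5379, -0.182242)  len=0.1299
  (v20,v23,v24) [+--] → (-0.737742, -0.5379, -0.182242)–(-0.737742, -0.5379, 0.3121)  len=0.4943
  (v20,v24,v21) [+-+] → (-0.737742, -0.5379, 0.3121)–(-0.661413, -0.5379, 0.41716)  len=0.1299
  (v21,v24,v25) [+-+] → (-0.661413, -0.5379, 0.41716)–(-0.5379, -0.5379, 0.587183)  len=0.2102
  (v22,v0,v26) [++-] → (0, -0.5379, -0.83523)–(-0.134703, -0.5379, -0.8171)  len=0.1359
  (v22,v26,v23) [+--] → (-0.134703, -0.5379, -0.8171)–(-0.5379, -0.5379, -0.587183)  len=0.4641
  (v24,v28,v25) [--+] → (-0.328124, -0.5379, 0.706818)–(-0.5379, -0.5379, 0.587183)  len=0.2415
  (v25,v28,v29) [+--] → (-0.328124, -0.5379, 0.706818)–(-0.134703, -0.5379, 0.8171)  len=0.2227
  (v25,v29,v5) [+-+] → (-0.134703, -0.5379, 0.8171)–(0, -0.5379, 0.83523)  len=0.1359
  (v26,v0,v30) [-++] → (0, -0.5379, -0.83523)–(0.134703, -0.5379, -0.8171)  len=0.1359
  (v26,v30,v27) [-+-] → (0.134703, -0.5379, -0.8171)–(0.328124, -0.5379, -0.706818)  len=0.2227
  (v27,v30,v31) [-+-] → (0.328124, -0.5379, -0.706818)–(0.5379, -0.5379, -0.587183)  len=0.2415
  (v29,v32,v33) [--+] → (0.5379, -0.5379, 0.587183)–(0.134703, -0.5379, 0.8171)  len=0.4641
  (v29,v33,v5) [-++] → (0.134703, -0.5379, 0.8171)–(0, -0.5379, 0.83523)  len=0.1359
  (v30,v1,v31) [++-] → (0.661413, -0.5379, -0.41716)–(0.5379, -0.5379, -0.587183)  len=0.2102
  (v31,v1,v2) [-++] → (0.661413, -0.5379, -0.41716)–(0.737742, -0.5379, -0.3121)  len=0.1299
  (v31,v2,v32) [-+-] → (0.737742, -0.5379, -0.3121)–(0.737742, -0.5379, 0.182242)  len=0.4943
  (v32,v2,v3) [-++] → (0.737742, -0.5379, 0.182242)–(0.737742, -0.5379, 0.3121)  len=0.1299
  (v32,v3,v33) [-++] → (0.737742, -0.5379, 0.3121)–(0.5379, -0.5379, 0.587183)  len=0.3400

Chained into 1 loop(s):
  loop 1: 20 segments, perimeter = 5.0087
Total perimeter = 5.009


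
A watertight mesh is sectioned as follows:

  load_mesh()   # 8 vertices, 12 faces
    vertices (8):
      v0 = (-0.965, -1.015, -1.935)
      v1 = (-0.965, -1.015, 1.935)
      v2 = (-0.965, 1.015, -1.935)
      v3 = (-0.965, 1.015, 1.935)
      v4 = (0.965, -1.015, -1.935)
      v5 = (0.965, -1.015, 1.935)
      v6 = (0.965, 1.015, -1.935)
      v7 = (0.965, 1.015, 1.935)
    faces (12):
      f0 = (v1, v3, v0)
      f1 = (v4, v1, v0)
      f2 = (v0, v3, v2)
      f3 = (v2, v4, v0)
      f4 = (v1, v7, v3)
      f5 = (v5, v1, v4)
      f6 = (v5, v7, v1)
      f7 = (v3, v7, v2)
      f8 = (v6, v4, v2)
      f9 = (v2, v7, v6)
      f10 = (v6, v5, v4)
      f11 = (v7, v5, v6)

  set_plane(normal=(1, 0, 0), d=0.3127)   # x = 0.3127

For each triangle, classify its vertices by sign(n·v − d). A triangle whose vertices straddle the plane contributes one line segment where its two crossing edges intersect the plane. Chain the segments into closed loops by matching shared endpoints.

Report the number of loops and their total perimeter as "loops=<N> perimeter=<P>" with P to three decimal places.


Straddling triangles (8 of 12):
  (v4,v1,v0) [+--] → (0.3127, -1.015, -0.62702)–(0.3127, -1.015, -1.935)  len=1.3080
  (v2,v4,v0) [-+-] → (0.3127, -0.328902, -1.935)–(0.3127, -1.015, -1.935)  len=0.6861
  (v1,v7,v3) [-+-] → (0.3127, 0.328902, 1.935)–(0.3127, 1.015, 1.935)  len=0.6861
  (v5,v1,v4) [+-+] → (0.3127, -1.015, 1.935)–(0.3127, -1.015, -0.62702)  len=2.5620
  (v5,v7,v1) [++-] → (0.3127, 0.328902, 1.935)–(0.3127, -1.015, 1.935)  len=1.3439
  (v3,v7,v2) [-+-] → (0.3127, 1.015, 1.935)–(0.3127, 1.015, 0.62702)  len=1.3080
  (v6,v4,v2) [++-] → (0.3127, -0.328902, -1.935)–(0.3127, 1.015, -1.935)  len=1.3439
  (v2,v7,v6) [-++] → (0.3127, 1.015, 0.62702)–(0.3127, 1.015, -1.935)  len=2.5620

Chained into 1 loop(s):
  loop 1: 8 segments, perimeter = 11.8000
Total perimeter = 11.800

loops=1 perimeter=11.800


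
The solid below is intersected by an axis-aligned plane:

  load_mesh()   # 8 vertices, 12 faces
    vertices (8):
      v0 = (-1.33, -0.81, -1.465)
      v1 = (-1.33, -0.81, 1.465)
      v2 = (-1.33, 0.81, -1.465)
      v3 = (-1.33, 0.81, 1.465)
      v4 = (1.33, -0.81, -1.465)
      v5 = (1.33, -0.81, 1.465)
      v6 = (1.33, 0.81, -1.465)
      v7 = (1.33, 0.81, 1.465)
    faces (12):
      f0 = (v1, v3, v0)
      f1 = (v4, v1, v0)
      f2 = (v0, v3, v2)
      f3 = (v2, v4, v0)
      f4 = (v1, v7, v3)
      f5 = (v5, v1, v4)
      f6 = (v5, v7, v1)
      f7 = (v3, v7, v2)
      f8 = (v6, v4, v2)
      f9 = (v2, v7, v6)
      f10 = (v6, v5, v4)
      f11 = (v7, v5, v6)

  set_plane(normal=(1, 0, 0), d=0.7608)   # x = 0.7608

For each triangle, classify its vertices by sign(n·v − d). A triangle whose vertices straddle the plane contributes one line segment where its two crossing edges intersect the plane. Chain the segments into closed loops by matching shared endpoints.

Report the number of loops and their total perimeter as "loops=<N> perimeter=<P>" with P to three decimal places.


Straddling triangles (8 of 12):
  (v4,v1,v0) [+--] → (0.7608, -0.81, -0.838024)–(0.7608, -0.81, -1.465)  len=0.6270
  (v2,v4,v0) [-+-] → (0.7608, -0.463344, -1.465)–(0.7608, -0.81, -1.465)  len=0.3467
  (v1,v7,v3) [-+-] → (0.7608, 0.463344, 1.465)–(0.7608, 0.81, 1.465)  len=0.3467
  (v5,v1,v4) [+-+] → (0.7608, -0.81, 1.465)–(0.7608, -0.81, -0.838024)  len=2.3030
  (v5,v7,v1) [++-] → (0.7608, 0.463344, 1.465)–(0.7608, -0.81, 1.465)  len=1.2733
  (v3,v7,v2) [-+-] → (0.7608, 0.81, 1.465)–(0.7608, 0.81, 0.838024)  len=0.6270
  (v6,v4,v2) [++-] → (0.7608, -0.463344, -1.465)–(0.7608, 0.81, -1.465)  len=1.2733
  (v2,v7,v6) [-++] → (0.7608, 0.81, 0.838024)–(0.7608, 0.81, -1.465)  len=2.3030

Chained into 1 loop(s):
  loop 1: 8 segments, perimeter = 9.1000
Total perimeter = 9.100

loops=1 perimeter=9.100


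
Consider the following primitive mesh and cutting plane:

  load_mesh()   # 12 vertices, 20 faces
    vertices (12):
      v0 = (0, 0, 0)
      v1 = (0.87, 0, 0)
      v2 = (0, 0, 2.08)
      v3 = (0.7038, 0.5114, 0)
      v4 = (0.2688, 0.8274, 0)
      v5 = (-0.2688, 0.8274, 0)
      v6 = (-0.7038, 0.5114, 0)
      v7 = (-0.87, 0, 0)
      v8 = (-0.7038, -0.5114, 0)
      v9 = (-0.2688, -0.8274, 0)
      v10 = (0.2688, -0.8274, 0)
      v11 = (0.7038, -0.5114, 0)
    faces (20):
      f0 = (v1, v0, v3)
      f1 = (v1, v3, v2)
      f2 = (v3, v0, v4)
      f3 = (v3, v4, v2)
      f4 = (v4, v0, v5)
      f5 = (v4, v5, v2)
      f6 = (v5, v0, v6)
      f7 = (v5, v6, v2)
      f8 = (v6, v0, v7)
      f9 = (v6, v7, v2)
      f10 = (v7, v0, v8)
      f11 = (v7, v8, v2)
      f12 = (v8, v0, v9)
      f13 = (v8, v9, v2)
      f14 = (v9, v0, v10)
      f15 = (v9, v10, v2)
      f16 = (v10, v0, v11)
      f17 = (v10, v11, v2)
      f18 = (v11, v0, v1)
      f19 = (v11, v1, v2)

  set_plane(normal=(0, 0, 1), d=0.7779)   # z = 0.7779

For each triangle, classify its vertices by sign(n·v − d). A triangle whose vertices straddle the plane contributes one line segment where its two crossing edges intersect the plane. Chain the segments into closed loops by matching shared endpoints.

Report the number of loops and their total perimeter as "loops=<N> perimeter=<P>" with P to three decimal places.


Straddling triangles (10 of 20):
  (v1,v3,v2) [--+] → (0.440586, 0.320141, 0.7779)–(0.544628, 0, 0.7779)  len=0.3366
  (v3,v4,v2) [--+] → (0.168271, 0.51796, 0.7779)–(0.440586, 0.320141, 0.7779)  len=0.3366
  (v4,v5,v2) [--+] → (-0.168271, 0.51796, 0.7779)–(0.168271, 0.51796, 0.7779)  len=0.3365
  (v5,v6,v2) [--+] → (-0.440586, 0.320141, 0.7779)–(-0.168271, 0.51796, 0.7779)  len=0.3366
  (v6,v7,v2) [--+] → (-0.544628, 0, 0.7779)–(-0.440586, 0.320141, 0.7779)  len=0.3366
  (v7,v8,v2) [--+] → (-0.440586, -0.320141, 0.7779)–(-0.544628, 0, 0.7779)  len=0.3366
  (v8,v9,v2) [--+] → (-0.168271, -0.51796, 0.7779)–(-0.440586, -0.320141, 0.7779)  len=0.3366
  (v9,v10,v2) [--+] → (0.168271, -0.51796, 0.7779)–(-0.168271, -0.51796, 0.7779)  len=0.3365
  (v10,v11,v2) [--+] → (0.440586, -0.320141, 0.7779)–(0.168271, -0.51796, 0.7779)  len=0.3366
  (v11,v1,v2) [--+] → (0.544628, 0, 0.7779)–(0.440586, -0.320141, 0.7779)  len=0.3366

Chained into 1 loop(s):
  loop 1: 10 segments, perimeter = 3.3659
Total perimeter = 3.366

loops=1 perimeter=3.366


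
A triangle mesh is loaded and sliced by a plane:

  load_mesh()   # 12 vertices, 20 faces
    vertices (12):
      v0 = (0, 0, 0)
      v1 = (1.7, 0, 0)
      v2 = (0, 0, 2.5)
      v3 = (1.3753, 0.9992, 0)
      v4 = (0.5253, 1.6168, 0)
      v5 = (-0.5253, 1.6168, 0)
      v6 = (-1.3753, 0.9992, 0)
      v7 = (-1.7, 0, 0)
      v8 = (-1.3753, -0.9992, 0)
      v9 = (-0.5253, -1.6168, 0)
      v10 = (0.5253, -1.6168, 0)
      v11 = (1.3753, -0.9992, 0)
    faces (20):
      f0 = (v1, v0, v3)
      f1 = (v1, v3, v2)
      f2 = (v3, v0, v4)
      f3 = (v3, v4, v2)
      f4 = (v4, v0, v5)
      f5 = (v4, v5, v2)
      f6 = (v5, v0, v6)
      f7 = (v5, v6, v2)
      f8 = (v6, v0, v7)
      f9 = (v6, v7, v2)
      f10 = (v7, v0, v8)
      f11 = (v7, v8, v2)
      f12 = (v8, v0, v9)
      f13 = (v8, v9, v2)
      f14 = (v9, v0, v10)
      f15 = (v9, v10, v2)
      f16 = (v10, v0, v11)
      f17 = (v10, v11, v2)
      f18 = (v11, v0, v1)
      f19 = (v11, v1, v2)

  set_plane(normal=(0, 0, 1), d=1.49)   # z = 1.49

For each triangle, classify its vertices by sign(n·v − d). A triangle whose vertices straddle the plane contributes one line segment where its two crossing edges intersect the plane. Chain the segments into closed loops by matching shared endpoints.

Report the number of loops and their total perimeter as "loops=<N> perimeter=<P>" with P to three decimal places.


Straddling triangles (10 of 20):
  (v1,v3,v2) [--+] → (0.555621, 0.403677, 1.49)–(0.6868, 0, 1.49)  len=0.4245
  (v3,v4,v2) [--+] → (0.212221, 0.653187, 1.49)–(0.555621, 0.403677, 1.49)  len=0.4245
  (v4,v5,v2) [--+] → (-0.212221, 0.653187, 1.49)–(0.212221, 0.653187, 1.49)  len=0.4244
  (v5,v6,v2) [--+] → (-0.555621, 0.403677, 1.49)–(-0.212221, 0.653187, 1.49)  len=0.4245
  (v6,v7,v2) [--+] → (-0.6868, 0, 1.49)–(-0.555621, 0.403677, 1.49)  len=0.4245
  (v7,v8,v2) [--+] → (-0.555621, -0.403677, 1.49)–(-0.6868, 0, 1.49)  len=0.4245
  (v8,v9,v2) [--+] → (-0.212221, -0.653187, 1.49)–(-0.555621, -0.403677, 1.49)  len=0.4245
  (v9,v10,v2) [--+] → (0.212221, -0.653187, 1.49)–(-0.212221, -0.653187, 1.49)  len=0.4244
  (v10,v11,v2) [--+] → (0.555621, -0.403677, 1.49)–(0.212221, -0.653187, 1.49)  len=0.4245
  (v11,v1,v2) [--+] → (0.6868, 0, 1.49)–(0.555621, -0.403677, 1.49)  len=0.4245

Chained into 1 loop(s):
  loop 1: 10 segments, perimeter = 4.2446
Total perimeter = 4.245

loops=1 perimeter=4.245


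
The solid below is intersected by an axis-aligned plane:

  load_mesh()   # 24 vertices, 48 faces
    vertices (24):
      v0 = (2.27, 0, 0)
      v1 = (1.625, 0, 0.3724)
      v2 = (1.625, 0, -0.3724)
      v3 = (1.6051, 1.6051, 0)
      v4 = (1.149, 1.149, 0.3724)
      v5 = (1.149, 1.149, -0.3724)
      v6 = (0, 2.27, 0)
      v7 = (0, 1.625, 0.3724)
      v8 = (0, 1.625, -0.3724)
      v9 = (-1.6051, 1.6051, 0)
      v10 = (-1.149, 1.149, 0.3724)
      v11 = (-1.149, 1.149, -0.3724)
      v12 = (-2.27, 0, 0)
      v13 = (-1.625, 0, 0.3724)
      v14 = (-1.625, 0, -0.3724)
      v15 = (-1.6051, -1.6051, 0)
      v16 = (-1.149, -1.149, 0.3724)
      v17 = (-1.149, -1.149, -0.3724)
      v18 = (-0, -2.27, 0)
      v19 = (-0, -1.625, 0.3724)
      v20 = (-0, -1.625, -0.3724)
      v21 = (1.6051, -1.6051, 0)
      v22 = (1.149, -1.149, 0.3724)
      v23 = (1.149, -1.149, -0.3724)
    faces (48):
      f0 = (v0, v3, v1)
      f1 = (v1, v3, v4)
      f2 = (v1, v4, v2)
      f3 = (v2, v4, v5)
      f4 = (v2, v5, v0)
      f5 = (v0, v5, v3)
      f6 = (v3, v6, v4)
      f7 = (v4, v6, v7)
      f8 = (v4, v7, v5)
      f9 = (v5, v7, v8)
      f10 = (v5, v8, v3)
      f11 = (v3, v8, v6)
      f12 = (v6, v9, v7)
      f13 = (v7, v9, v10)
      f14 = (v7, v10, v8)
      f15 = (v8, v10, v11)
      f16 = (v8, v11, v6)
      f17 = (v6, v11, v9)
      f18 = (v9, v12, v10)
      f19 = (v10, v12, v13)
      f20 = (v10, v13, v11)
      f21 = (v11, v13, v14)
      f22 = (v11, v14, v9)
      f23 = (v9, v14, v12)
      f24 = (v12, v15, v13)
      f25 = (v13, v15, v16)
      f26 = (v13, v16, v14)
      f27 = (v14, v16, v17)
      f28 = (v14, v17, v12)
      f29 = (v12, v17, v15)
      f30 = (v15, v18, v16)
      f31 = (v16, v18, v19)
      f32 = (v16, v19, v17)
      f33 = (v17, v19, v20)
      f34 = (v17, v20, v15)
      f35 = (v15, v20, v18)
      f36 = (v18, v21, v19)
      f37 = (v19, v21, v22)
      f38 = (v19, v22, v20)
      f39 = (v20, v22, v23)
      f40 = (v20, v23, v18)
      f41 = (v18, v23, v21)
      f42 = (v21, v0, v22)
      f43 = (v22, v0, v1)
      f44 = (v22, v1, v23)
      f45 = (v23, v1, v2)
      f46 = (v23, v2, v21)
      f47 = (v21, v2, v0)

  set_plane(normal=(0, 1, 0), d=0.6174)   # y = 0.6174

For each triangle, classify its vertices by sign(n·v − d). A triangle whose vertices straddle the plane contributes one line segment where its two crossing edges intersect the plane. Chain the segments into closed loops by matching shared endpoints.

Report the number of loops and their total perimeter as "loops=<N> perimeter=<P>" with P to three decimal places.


Straddling triangles (12 of 48):
  (v0,v3,v1) [-+-] → (2.01425, 0.6174, 0)–(1.61735, 0.6174, 0.229157)  len=0.4583
  (v1,v3,v4) [-++] → (1.61735, 0.6174, 0.229157)–(1.36923, 0.6174, 0.3724)  len=0.2865
  (v1,v4,v2) [-+-] → (1.36923, 0.6174, 0.3724)–(1.36923, 0.6174, 0.0278085)  len=0.3446
  (v2,v4,v5) [-++] → (1.36923, 0.6174, 0.0278085)–(1.36923, 0.6174, -0.3724)  len=0.4002
  (v2,v5,v0) [-+-] → (1.36923, 0.6174, -0.3724)–(1.66765, 0.6174, -0.200104)  len=0.3446
  (v0,v5,v3) [-++] → (1.66765, 0.6174, -0.200104)–(2.01425, 0.6174, 0)  len=0.4002
  (v9,v12,v10) [+-+] → (-2.01425, 0.6174, 0)–(-1.66765, 0.6174, 0.200104)  len=0.4002
  (v10,v12,v13) [+--] → (-1.66765, 0.6174, 0.200104)–(-1.36923, 0.6174, 0.3724)  len=0.3446
  (v10,v13,v11) [+-+] → (-1.36923, 0.6174, 0.3724)–(-1.36923, 0.6174, -0.0278085)  len=0.4002
  (v11,v13,v14) [+--] → (-1.36923, 0.6174, -0.0278085)–(-1.36923, 0.6174, -0.3724)  len=0.3446
  (v11,v14,v9) [+-+] → (-1.36923, 0.6174, -0.3724)–(-1.61735, 0.6174, -0.229157)  len=0.2865
  (v9,v14,v12) [+--] → (-1.61735, 0.6174, -0.229157)–(-2.01425, 0.6174, 0)  len=0.4583

Chained into 2 loop(s):
  loop 1: 6 segments, perimeter = 2.2344
  loop 2: 6 segments, perimeter = 2.2344
Total perimeter = 4.469

loops=2 perimeter=4.469


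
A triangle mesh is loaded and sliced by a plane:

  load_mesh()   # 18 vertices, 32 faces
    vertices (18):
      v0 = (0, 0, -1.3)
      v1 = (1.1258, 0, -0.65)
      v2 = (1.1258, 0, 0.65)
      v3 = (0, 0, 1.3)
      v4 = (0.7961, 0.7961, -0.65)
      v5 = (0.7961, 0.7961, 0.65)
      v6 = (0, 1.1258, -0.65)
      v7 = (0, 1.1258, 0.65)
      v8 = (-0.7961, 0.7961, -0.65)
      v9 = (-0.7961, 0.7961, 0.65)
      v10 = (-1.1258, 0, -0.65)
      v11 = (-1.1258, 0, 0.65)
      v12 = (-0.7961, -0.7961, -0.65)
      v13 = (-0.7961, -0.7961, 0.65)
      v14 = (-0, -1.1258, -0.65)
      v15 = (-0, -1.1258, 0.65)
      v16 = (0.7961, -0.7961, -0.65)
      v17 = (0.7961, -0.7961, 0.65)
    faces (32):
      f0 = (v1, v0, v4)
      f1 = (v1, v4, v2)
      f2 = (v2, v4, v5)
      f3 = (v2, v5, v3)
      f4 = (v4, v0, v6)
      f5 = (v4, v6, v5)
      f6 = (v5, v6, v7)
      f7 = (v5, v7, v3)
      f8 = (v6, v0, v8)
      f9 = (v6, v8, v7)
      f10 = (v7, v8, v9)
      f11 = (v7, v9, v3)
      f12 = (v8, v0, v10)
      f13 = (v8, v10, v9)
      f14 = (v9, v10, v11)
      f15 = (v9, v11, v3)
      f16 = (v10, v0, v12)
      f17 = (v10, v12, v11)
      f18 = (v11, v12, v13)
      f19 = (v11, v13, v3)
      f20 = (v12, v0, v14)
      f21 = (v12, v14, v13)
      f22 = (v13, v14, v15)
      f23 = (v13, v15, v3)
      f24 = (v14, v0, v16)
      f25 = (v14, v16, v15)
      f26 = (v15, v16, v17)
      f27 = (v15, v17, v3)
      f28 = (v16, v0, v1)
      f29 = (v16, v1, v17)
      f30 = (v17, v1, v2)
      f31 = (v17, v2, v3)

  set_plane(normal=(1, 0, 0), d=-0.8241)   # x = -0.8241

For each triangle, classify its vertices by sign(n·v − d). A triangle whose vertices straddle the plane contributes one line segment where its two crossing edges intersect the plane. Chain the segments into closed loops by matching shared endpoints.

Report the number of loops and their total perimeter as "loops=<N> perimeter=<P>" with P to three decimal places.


Straddling triangles (8 of 32):
  (v8,v0,v10) [++-] → (-0.8241, 0, -0.824192)–(-0.8241, 0.728491, -0.65)  len=0.7490
  (v8,v10,v9) [+-+] → (-0.8241, 0.728491, -0.65)–(-0.8241, 0.728491, 0.539597)  len=1.1896
  (v9,v10,v11) [+--] → (-0.8241, 0.728491, 0.539597)–(-0.8241, 0.728491, 0.65)  len=0.1104
  (v9,v11,v3) [+-+] → (-0.8241, 0.728491, 0.65)–(-0.8241, 0, 0.824192)  len=0.7490
  (v10,v0,v12) [-++] → (-0.8241, 0, -0.824192)–(-0.8241, -0.728491, -0.65)  len=0.7490
  (v10,v12,v11) [-+-] → (-0.8241, -0.728491, -0.65)–(-0.8241, -0.728491, -0.539597)  len=0.1104
  (v11,v12,v13) [-++] → (-0.8241, -0.728491, -0.539597)–(-0.8241, -0.728491, 0.65)  len=1.1896
  (v11,v13,v3) [-++] → (-0.8241, -0.728491, 0.65)–(-0.8241, 0, 0.824192)  len=0.7490

Chained into 1 loop(s):
  loop 1: 8 segments, perimeter = 5.5961
Total perimeter = 5.596

loops=1 perimeter=5.596


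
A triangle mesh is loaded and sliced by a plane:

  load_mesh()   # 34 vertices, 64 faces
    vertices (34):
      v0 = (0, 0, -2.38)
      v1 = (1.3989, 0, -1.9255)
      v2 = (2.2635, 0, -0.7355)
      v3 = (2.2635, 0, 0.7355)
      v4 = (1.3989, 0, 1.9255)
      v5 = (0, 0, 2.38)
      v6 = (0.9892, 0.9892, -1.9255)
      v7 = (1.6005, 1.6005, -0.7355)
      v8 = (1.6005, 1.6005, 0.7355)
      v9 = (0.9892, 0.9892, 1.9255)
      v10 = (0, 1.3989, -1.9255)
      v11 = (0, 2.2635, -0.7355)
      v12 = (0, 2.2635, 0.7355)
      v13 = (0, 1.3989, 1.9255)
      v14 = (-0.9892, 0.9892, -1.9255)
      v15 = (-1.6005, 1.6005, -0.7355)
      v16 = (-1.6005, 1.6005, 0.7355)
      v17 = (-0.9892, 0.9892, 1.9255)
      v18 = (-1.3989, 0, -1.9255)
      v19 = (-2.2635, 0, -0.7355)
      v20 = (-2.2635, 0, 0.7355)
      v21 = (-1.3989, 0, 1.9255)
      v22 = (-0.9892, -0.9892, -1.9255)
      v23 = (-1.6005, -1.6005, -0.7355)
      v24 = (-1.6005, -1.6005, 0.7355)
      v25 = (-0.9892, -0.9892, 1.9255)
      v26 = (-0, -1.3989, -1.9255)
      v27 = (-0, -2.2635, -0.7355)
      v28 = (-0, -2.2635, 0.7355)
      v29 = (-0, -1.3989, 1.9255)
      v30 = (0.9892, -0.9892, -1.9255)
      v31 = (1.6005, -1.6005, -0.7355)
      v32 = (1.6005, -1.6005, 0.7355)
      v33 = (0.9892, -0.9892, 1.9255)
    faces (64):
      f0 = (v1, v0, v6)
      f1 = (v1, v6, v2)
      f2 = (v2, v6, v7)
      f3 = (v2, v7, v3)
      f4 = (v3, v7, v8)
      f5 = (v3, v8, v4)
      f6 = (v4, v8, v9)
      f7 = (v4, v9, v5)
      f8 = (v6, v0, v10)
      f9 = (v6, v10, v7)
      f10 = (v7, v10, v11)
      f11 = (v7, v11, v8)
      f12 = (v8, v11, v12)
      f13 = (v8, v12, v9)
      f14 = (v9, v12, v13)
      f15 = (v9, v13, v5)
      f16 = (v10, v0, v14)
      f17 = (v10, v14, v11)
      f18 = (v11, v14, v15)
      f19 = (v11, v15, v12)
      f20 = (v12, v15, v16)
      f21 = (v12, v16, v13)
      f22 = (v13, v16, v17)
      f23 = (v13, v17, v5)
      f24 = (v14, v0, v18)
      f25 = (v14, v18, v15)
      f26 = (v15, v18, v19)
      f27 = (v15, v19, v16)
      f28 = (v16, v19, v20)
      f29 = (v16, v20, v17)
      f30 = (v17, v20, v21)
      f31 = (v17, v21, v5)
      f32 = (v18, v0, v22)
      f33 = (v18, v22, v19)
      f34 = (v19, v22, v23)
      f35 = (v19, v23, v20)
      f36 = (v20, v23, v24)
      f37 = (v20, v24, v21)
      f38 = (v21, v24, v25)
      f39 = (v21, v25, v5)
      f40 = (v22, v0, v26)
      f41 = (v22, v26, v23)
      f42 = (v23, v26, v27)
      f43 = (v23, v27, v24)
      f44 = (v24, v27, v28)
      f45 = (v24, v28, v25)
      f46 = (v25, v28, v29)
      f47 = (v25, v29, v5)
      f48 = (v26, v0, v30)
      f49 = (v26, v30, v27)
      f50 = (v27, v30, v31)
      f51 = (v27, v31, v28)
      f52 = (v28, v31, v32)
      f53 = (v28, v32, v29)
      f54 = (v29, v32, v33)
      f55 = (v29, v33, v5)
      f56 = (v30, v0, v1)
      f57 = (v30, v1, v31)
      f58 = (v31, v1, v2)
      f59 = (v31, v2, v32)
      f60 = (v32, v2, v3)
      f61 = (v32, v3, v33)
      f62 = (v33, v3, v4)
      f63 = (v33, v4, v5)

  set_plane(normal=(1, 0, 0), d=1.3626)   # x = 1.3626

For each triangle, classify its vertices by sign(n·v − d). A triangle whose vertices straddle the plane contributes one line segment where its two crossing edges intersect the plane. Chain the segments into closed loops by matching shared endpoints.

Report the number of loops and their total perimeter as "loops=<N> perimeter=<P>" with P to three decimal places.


Straddling triangles (20 of 64):
  (v1,v0,v6) [+--] → (1.3626, 0, -1.93729)–(1.3626, 0.0876445, -1.9255)  len=0.0884
  (v1,v6,v2) [+-+] → (1.3626, 0.0876445, -1.9255)–(1.3626, 0.699341, -1.5768)  len=0.7041
  (v2,v6,v7) [+-+] → (1.3626, 0.699341, -1.5768)–(1.3626, 1.3626, -1.19861)  len=0.7635
  (v4,v8,v9) [++-] → (1.3626, 1.3626, 1.19861)–(1.3626, 0.0876445, 1.9255)  len=1.4676
  (v4,v9,v5) [+--] → (1.3626, 0.0876445, 1.9255)–(1.3626, 0, 1.93729)  len=0.0884
  (v6,v10,v7) [--+] → (1.3626, 1.57053, -0.912383)–(1.3626, 1.3626, -1.19861)  len=0.3538
  (v7,v10,v11) [+--] → (1.3626, 1.57053, -0.912383)–(1.3626, 1.69905, -0.7355)  len=0.2186
  (v7,v11,v8) [+-+] → (1.3626, 1.69905, -0.7355)–(1.3626, 1.69905, 0.516849)  len=1.2523
  (v8,v11,v12) [+--] → (1.3626, 1.69905, 0.516849)–(1.3626, 1.69905, 0.7355)  len=0.2187
  (v8,v12,v9) [+--] → (1.3626, 1.69905, 0.7355)–(1.3626, 1.3626, 1.19861)  len=0.5724
  (v27,v30,v31) [--+] → (1.3626, -1.3626, -1.19861)–(1.3626, -1.69905, -0.7355)  len=0.5724
  (v27,v31,v28) [-+-] → (1.3626, -1.69905, -0.7355)–(1.3626, -1.69905, -0.516849)  len=0.2187
  (v28,v31,v32) [-++] → (1.3626, -1.69905, -0.516849)–(1.3626, -1.69905, 0.7355)  len=1.2523
  (v28,v32,v29) [-+-] → (1.3626, -1.69905, 0.7355)–(1.3626, -1.57053, 0.912383)  len=0.2186
  (v29,v32,v33) [-+-] → (1.3626, -1.57053, 0.912383)–(1.3626, -1.3626, 1.19861)  len=0.3538
  (v30,v0,v1) [--+] → (1.3626, 0, -1.93729)–(1.3626, -0.0876445, -1.9255)  len=0.0884
  (v30,v1,v31) [-++] → (1.3626, -0.0876445, -1.9255)–(1.3626, -1.3626, -1.19861)  len=1.4676
  (v32,v3,v33) [++-] → (1.3626, -0.699341, 1.5768)–(1.3626, -1.3626, 1.19861)  len=0.7635
  (v33,v3,v4) [-++] → (1.3626, -0.699341, 1.5768)–(1.3626, -0.0876445, 1.9255)  len=0.7041
  (v33,v4,v5) [-+-] → (1.3626, -0.0876445, 1.9255)–(1.3626, 0, 1.93729)  len=0.0884

Chained into 1 loop(s):
  loop 1: 20 segments, perimeter = 11.4559
Total perimeter = 11.456

loops=1 perimeter=11.456


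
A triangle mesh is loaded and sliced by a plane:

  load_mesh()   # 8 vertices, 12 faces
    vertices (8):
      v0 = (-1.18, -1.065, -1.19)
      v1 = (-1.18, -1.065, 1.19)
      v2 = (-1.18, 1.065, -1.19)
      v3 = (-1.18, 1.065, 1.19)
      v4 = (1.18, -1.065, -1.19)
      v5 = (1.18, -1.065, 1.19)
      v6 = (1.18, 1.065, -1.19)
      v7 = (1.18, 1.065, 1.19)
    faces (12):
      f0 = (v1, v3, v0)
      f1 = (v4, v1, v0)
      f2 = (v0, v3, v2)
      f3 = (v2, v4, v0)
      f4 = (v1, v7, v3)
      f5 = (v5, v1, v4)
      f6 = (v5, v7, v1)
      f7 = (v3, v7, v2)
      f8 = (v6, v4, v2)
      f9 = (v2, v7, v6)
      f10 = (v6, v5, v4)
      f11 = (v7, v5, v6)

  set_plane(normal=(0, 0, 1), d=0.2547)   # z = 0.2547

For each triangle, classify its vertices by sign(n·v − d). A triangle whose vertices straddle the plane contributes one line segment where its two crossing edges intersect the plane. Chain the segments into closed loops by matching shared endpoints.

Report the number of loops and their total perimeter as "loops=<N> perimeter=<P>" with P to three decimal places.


loops=1 perimeter=8.980

Straddling triangles (8 of 12):
  (v1,v3,v0) [++-] → (-1.18, 0.227946, 0.2547)–(-1.18, -1.065, 0.2547)  len=1.2929
  (v4,v1,v0) [-+-] → (-0.25256, -1.065, 0.2547)–(-1.18, -1.065, 0.2547)  len=0.9274
  (v0,v3,v2) [-+-] → (-1.18, 0.227946, 0.2547)–(-1.18, 1.065, 0.2547)  len=0.8371
  (v5,v1,v4) [++-] → (-0.25256, -1.065, 0.2547)–(1.18, -1.065, 0.2547)  len=1.4326
  (v3,v7,v2) [++-] → (0.25256, 1.065, 0.2547)–(-1.18, 1.065, 0.2547)  len=1.4326
  (v2,v7,v6) [-+-] → (0.25256, 1.065, 0.2547)–(1.18, 1.065, 0.2547)  len=0.9274
  (v6,v5,v4) [-+-] → (1.18, -0.227946, 0.2547)–(1.18, -1.065, 0.2547)  len=0.8371
  (v7,v5,v6) [++-] → (1.18, -0.227946, 0.2547)–(1.18, 1.065, 0.2547)  len=1.2929

Chained into 1 loop(s):
  loop 1: 8 segments, perimeter = 8.9800
Total perimeter = 8.980


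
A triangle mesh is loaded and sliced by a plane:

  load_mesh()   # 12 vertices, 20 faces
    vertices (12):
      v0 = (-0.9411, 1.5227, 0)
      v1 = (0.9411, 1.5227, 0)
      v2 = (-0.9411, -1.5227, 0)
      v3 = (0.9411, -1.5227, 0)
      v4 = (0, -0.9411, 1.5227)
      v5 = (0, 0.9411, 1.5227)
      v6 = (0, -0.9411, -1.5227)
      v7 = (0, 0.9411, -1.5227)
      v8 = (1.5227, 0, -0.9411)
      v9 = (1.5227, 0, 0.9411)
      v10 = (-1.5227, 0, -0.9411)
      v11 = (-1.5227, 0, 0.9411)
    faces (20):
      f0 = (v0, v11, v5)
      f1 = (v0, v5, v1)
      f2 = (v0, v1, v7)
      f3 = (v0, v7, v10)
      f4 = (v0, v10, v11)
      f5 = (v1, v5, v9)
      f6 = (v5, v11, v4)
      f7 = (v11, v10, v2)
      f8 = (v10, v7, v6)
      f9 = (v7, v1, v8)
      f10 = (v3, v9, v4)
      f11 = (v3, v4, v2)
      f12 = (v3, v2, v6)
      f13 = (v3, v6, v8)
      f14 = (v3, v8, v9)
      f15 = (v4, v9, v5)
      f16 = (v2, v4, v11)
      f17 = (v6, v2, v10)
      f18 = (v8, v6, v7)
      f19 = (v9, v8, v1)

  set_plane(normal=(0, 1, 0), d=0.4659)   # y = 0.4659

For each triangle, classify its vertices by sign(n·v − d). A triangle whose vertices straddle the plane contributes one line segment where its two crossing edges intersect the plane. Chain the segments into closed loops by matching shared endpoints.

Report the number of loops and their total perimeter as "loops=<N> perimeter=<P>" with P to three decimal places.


Straddling triangles (10 of 20):
  (v0,v11,v5) [+-+] → (-1.34475, 0.4659, 0.653152)–(-0.768874, 0.4659, 1.22903)  len=0.8144
  (v0,v7,v10) [++-] → (-0.768874, 0.4659, -1.22903)–(-1.34475, 0.4659, -0.653152)  len=0.8144
  (v0,v10,v11) [+--] → (-1.34475, 0.4659, -0.653152)–(-1.34475, 0.4659, 0.653152)  len=1.3063
  (v1,v5,v9) [++-] → (0.768874, 0.4659, 1.22903)–(1.34475, 0.4659, 0.653152)  len=0.8144
  (v5,v11,v4) [+--] → (-0.768874, 0.4659, 1.22903)–(0, 0.4659, 1.5227)  len=0.8230
  (v10,v7,v6) [-+-] → (-0.768874, 0.4659, -1.22903)–(0, 0.4659, -1.5227)  len=0.8230
  (v7,v1,v8) [++-] → (1.34475, 0.4659, -0.653152)–(0.768874, 0.4659, -1.22903)  len=0.8144
  (v4,v9,v5) [--+] → (0.768874, 0.4659, 1.22903)–(0, 0.4659, 1.5227)  len=0.8230
  (v8,v6,v7) [--+] → (0, 0.4659, -1.5227)–(0.768874, 0.4659, -1.22903)  len=0.8230
  (v9,v8,v1) [--+] → (1.34475, 0.4659, -0.653152)–(1.34475, 0.4659, 0.653152)  len=1.3063

Chained into 1 loop(s):
  loop 1: 10 segments, perimeter = 9.1624
Total perimeter = 9.162

loops=1 perimeter=9.162
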